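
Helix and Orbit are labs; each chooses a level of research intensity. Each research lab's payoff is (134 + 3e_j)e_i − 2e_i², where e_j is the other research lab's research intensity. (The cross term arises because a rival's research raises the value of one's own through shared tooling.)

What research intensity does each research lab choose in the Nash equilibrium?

Helix's payoff is (134 + 3e_O)e_H − 2e_H².
∂π/∂e_H = 134 + 3e_O − 4e_H = 0, so e_H = 33.5 + 0.75e_O.
By symmetry e_O = e_H; substituting into the reaction function, 0.25e_H = 33.5 and e_H = 134.

134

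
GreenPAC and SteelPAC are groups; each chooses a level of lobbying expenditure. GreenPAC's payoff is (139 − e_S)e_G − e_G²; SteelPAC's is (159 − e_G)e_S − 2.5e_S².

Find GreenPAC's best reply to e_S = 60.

Expanding GreenPAC's payoff: 139e_G − e_Se_G − e_G².
∂π/∂e_G = 139 − e_S − 2e_G = 0, so e_G = 69.5 − 0.5e_S.
At e_S = 60: e_G = 69.5 − 0.5·60 = 39.5.

39.5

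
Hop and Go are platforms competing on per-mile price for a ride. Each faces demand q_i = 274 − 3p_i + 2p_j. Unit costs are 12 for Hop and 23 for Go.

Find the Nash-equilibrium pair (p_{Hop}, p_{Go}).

Hop's profit: π = (p_{Hop} − 12)(274 − 3p_{Hop} + 2p_{Go}).
∂π/∂p_{Hop} = 310 − 6p_{Hop} + 2p_{Go} = 0 ⇒ p_{Hop} = 155/3 + (1/3)p_{Go}.
Similarly p_{Go} = 343/6 + (1/3)p_{Hop}.
Substituting the second reaction function into the first: p_{Hop} = 155/3 + (1/3)(343/6 + (1/3)p_{Hop}), which gives (8/9)p_{Hop} = 1273/18 ⇒ p_{Hop} = 79.5625.
Then p_{Go} = 343/6 + (1/3)·79.5625 = 83.6875.

79.5625, 83.6875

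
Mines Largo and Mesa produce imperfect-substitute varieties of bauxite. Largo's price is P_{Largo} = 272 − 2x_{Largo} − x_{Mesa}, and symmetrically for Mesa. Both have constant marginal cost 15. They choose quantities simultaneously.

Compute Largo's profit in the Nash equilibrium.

5283.92

Mine Largo's profit: π = x_{Largo}(272 − 2x_{Largo} − x_{Mesa}) − 15x_{Largo}.
∂π/∂x_{Largo} = 257 − 4x_{Largo} − x_{Mesa} = 0 ⇒ x_{Largo} = 64.25 − 0.25x_{Mesa}.
Setting x_{Largo} = x_{Mesa} in the reaction function: x_{Largo} = 64.25 − 0.25x_{Largo}, so x_{Largo} = 64.25 / 1.25 = 51.4.
P_{Largo} = 272 − 2·51.4 − 51.4 = 117.8.
Profit = (117.8 − 15)·51.4 = 5283.92.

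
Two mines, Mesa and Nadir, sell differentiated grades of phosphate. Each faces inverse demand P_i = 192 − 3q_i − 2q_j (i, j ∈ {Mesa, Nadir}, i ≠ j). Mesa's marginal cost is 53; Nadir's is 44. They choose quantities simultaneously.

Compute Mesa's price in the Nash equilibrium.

Mine Mesa's profit: π = q_{Mesa}(192 − 3q_{Mesa} − 2q_{Nadir}) − 53q_{Mesa}.
∂π/∂q_{Mesa} = 139 − 6q_{Mesa} − 2q_{Nadir} = 0 ⇒ q_{Mesa} = 139/6 − (1/3)q_{Nadir}.
Similarly q_{Nadir} = 74/3 − (1/3)q_{Mesa}.
Solving the two reaction functions simultaneously: (1 − (−1/3)(−1/3))q_{Mesa} = 139/6 − (1/3)·(74/3), so (8/9)q_{Mesa} = 269/18 and q_{Mesa} = 16.8125.
Then q_{Nadir} = 74/3 − (1/3)·16.8125 = 19.0625.
P_{Mesa} = 192 − 3·16.8125 − 2·19.0625 = 103.4375.

103.4375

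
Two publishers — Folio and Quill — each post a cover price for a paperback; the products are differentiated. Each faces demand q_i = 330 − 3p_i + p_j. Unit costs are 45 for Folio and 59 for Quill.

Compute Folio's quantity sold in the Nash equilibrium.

147.6

Folio's profit: π = (p_{Folio} − 45)(330 − 3p_{Folio} + p_{Quill}).
∂π/∂p_{Folio} = 465 − 6p_{Folio} + p_{Quill} = 0 ⇒ p_{Folio} = 77.5 + (1/6)p_{Quill}.
Similarly p_{Quill} = 84.5 + (1/6)p_{Folio}.
Solving the two reaction functions simultaneously: (1 − (1/6)(1/6))p_{Folio} = 77.5 + (1/6)·84.5, so (35/36)p_{Folio} = 1099/12 and p_{Folio} = 94.2.
Then p_{Quill} = 84.5 + (1/6)·94.2 = 100.2.
q_{Folio} = 330 − 3·94.2 + 100.2 = 147.6.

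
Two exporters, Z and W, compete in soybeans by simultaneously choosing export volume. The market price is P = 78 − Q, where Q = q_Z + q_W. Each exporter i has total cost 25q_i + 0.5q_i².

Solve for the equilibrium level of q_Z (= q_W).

13.25

Exporter Z's profit: π = q_Z(78 − (q_Z + q_W)) − 25q_Z − 0.5q_Z².
∂π/∂q_Z = 53 − 3q_Z − q_W = 0, so q_Z = 53/3 − (1/3)q_W.
By symmetry q_W = q_Z; substituting into the reaction function, (4/3)q_Z = 53/3 and q_Z = 13.25.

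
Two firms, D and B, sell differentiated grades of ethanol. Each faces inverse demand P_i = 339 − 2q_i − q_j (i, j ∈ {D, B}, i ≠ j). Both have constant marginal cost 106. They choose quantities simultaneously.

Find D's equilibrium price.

199.2

Firm D's profit: π = q_D(339 − 2q_D − q_B) − 106q_D.
∂π/∂q_D = 233 − 4q_D − q_B = 0 ⇒ q_D = 58.25 − 0.25q_B.
By symmetry q_B = q_D; substituting into the reaction function, 1.25q_D = 58.25 and q_D = 46.6.
P_D = 339 − 2·46.6 − 46.6 = 199.2.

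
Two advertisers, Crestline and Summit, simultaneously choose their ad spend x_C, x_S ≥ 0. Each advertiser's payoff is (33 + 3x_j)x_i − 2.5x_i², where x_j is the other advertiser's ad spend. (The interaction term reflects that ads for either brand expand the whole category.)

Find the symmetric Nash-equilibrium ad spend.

Crestline's payoff is (33 + 3x_S)x_C − 2.5x_C².
∂π/∂x_C = 33 + 3x_S − 5x_C = 0, so x_C = 6.6 + 0.6x_S.
The game is symmetric, so in equilibrium x_S = x_C: the reaction function gives 0.4x_C = 6.6, hence x_C = 16.5.

16.5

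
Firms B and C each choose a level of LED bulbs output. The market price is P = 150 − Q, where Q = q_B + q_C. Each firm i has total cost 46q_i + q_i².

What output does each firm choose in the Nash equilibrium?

20.8

Firm B's profit: π = q_B(150 − (q_B + q_C)) − 46q_B − q_B².
∂π/∂q_B = 104 − 4q_B − q_C = 0, so q_B = 26 − 0.25q_C.
Setting q_B = q_C in the reaction function: q_B = 26 − 0.25q_B, so q_B = 26 / 1.25 = 20.8.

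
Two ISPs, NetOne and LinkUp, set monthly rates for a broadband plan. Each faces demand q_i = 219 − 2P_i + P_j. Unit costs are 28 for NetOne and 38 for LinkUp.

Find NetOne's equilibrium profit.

8450

NetOne's profit: π = (P_{NetOne} − 28)(219 − 2P_{NetOne} + P_{LinkUp}).
∂π/∂P_{NetOne} = 275 − 4P_{NetOne} + P_{LinkUp} = 0 ⇒ P_{NetOne} = 68.75 + 0.25P_{LinkUp}.
Similarly P_{LinkUp} = 73.75 + 0.25P_{NetOne}.
Plugging P_{LinkUp} into NetOne's best response: P_{NetOne} = 68.75 + 0.25(73.75 + 0.25P_{NetOne}) ⇒ 0.9375P_{NetOne} = 87.1875, so P_{NetOne} = 93.
Then P_{LinkUp} = 73.75 + 0.25·93 = 97.
q_{NetOne} = 219 − 2·93 + 97 = 130.
Profit = (93 − 28)·130 = 8450.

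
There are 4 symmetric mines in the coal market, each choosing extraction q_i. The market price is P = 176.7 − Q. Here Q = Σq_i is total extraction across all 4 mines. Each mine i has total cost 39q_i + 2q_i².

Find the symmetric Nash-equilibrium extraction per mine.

15.3

A representative mine's profit is π_i = q_i(176.7 − Q) − 39q_i − 2q_i², with Q = q_i + Σ_{j≠i} q_j.
First-order condition: 137.7 − 6q_i − Σ_{j≠i} q_j = 0.
In a symmetric equilibrium every mine chooses the same q, so Σ_{j≠i} q_j = 3q. The condition becomes 137.7 − 9q = 0, giving q = 137.7/9 = 15.3.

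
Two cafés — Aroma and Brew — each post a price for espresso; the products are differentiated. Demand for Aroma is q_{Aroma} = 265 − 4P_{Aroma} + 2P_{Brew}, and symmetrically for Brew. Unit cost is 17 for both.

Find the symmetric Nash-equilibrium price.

Aroma's profit: π = (P_{Aroma} − 17)(265 − 4P_{Aroma} + 2P_{Brew}).
∂π/∂P_{Aroma} = 333 − 8P_{Aroma} + 2P_{Brew} = 0 ⇒ P_{Aroma} = 41.625 + 0.25P_{Brew}.
The game is symmetric, so in equilibrium P_{Brew} = P_{Aroma}: the reaction function gives 0.75P_{Aroma} = 41.625, hence P_{Aroma} = 55.5.

55.5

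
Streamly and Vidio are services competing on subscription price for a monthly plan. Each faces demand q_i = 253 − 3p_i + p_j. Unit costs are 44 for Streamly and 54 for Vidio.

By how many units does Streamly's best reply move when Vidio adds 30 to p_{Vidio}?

5

Streamly's profit: π = (p_{Streamly} − 44)(253 − 3p_{Streamly} + p_{Vidio}).
∂π/∂p_{Streamly} = 385 − 6p_{Streamly} + p_{Vidio} = 0 ⇒ p_{Streamly} = 385/6 + (1/6)p_{Vidio}.
The reaction-function slope is 1/6, so a 30-unit rise in p_{Vidio} moves p_{Streamly} by 1/6 × 30 = 5. Streamly's best response rises — the actions are strategic complements.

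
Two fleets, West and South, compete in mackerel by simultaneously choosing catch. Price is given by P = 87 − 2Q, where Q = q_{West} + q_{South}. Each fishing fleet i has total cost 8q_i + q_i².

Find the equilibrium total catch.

Fishing fleet West's profit: π = q_{West}(87 − 2(q_{West} + q_{South})) − 8q_{West} − q_{West}².
∂π/∂q_{West} = 79 − 6q_{West} − 2q_{South} = 0, so q_{West} = 79/6 − (1/3)q_{South}.
Setting q_{West} = q_{South} in the reaction function: q_{West} = 79/6 − (1/3)q_{West}, so q_{West} = (79/6) / (4/3) = 9.875.
Total catch: 9.875 + 9.875 = 19.75.

19.75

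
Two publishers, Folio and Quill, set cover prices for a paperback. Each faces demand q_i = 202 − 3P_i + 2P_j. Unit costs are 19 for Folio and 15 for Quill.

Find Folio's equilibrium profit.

6075

Folio's profit: π = (P_{Folio} − 19)(202 − 3P_{Folio} + 2P_{Quill}).
∂π/∂P_{Folio} = 259 − 6P_{Folio} + 2P_{Quill} = 0 ⇒ P_{Folio} = 259/6 + (1/3)P_{Quill}.
Similarly P_{Quill} = 247/6 + (1/3)P_{Folio}.
Plugging P_{Quill} into Folio's best response: P_{Folio} = 259/6 + (1/3)(247/6 + (1/3)P_{Folio}) ⇒ (8/9)P_{Folio} = 512/9, so P_{Folio} = 64.
Then P_{Quill} = 247/6 + (1/3)·64 = 62.5.
q_{Folio} = 202 − 3·64 + 2·62.5 = 135.
Profit = (64 − 19)·135 = 6075.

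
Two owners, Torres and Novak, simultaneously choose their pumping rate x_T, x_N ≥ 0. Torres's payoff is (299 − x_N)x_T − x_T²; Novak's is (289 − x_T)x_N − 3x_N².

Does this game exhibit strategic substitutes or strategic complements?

Expanding Torres's payoff: 299x_T − x_Nx_T − x_T².
∂π/∂x_T = 299 − x_N − 2x_T = 0, so x_T = 149.5 − 0.5x_N.
The best-response slope dx_T/dx_N = −0.5 < 0: the reaction function is downward-sloping, so the choices are strategic substitutes.

strategic substitutes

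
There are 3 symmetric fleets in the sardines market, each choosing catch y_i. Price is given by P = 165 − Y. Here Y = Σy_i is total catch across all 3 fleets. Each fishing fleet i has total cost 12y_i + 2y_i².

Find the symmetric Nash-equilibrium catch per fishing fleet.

19.125

A representative fishing fleet's profit is π_i = y_i(165 − Y) − 12y_i − 2y_i², with Y = y_i + Σ_{j≠i} y_j.
First-order condition: 153 − 6y_i − Σ_{j≠i} y_j = 0.
With identical fishing fleets, set every y_j = y: then 153 − 6y − 2y = 0, i.e. y = 153/8 = 19.125.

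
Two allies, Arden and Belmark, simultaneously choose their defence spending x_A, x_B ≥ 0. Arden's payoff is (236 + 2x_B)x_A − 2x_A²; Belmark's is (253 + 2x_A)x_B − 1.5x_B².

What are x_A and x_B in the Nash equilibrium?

Expanding Arden's payoff: 236x_A + 2x_Bx_A − 2x_A².
∂π/∂x_A = 236 + 2x_B − 4x_A = 0, so x_A = 59 + 0.5x_B.
Likewise for Belmark: x_B = 253/3 + (2/3)x_A.
Solving the two reaction functions simultaneously: (1 − (0.5)(2/3))x_A = 59 + 0.5·(253/3), so (2/3)x_A = 607/6 and x_A = 151.75.
Then x_B = 253/3 + (2/3)·151.75 = 185.5.

151.75, 185.5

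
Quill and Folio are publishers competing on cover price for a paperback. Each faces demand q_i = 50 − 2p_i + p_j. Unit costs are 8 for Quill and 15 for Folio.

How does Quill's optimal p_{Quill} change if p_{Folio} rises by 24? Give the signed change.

6

Quill's profit: π = (p_{Quill} − 8)(50 − 2p_{Quill} + p_{Folio}).
∂π/∂p_{Quill} = 66 − 4p_{Quill} + p_{Folio} = 0 ⇒ p_{Quill} = 16.5 + 0.25p_{Folio}.
The reaction-function slope is 0.25, so a 24-unit rise in p_{Folio} moves p_{Quill} by 0.25 × 24 = 6. Quill's best response rises — the actions are strategic complements.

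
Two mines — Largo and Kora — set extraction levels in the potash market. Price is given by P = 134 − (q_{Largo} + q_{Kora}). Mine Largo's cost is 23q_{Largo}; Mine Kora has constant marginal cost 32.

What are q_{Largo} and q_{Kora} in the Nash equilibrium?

40, 31

Mine Largo's profit: π = q_{Largo}(134 − (q_{Largo} + q_{Kora})) − 23q_{Largo}.
∂π/∂q_{Largo} = 111 − 2q_{Largo} − q_{Kora} = 0, so q_{Largo} = 55.5 − 0.5q_{Kora}.
By the same steps for Kora: q_{Kora} = 51 − 0.5q_{Largo}.
Solving the two reaction functions simultaneously: (1 − (−0.5)(−0.5))q_{Largo} = 55.5 − 0.5·51, so 0.75q_{Largo} = 30 and q_{Largo} = 40.
Then q_{Kora} = 51 − 0.5·40 = 31.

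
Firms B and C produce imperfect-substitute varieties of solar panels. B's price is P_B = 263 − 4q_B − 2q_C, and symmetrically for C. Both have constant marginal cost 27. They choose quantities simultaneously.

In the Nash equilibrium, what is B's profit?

2227.84

Firm B's profit: π = q_B(263 − 4q_B − 2q_C) − 27q_B.
∂π/∂q_B = 236 − 8q_B − 2q_C = 0 ⇒ q_B = 29.5 − 0.25q_C.
The game is symmetric, so in equilibrium q_C = q_B: the reaction function gives 1.25q_B = 29.5, hence q_B = 23.6.
P_B = 263 − 4·23.6 − 2·23.6 = 121.4.
Profit = (121.4 − 27)·23.6 = 2227.84.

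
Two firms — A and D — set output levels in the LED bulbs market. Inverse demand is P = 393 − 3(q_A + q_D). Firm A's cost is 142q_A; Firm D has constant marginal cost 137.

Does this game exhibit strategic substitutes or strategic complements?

Firm A's profit: π = q_A(393 − 3(q_A + q_D)) − 142q_A.
∂π/∂q_A = 251 − 6q_A − 3q_D = 0, so q_A = 251/6 − 0.5q_D.
The best-response slope dq_A/dq_D = −0.5 < 0: the reaction function is downward-sloping, so the choices are strategic substitutes.

strategic substitutes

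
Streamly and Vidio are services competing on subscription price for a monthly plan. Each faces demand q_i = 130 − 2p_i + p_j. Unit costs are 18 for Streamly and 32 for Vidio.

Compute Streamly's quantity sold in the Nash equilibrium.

78.4

Streamly's profit: π = (p_{Streamly} − 18)(130 − 2p_{Streamly} + p_{Vidio}).
∂π/∂p_{Streamly} = 166 − 4p_{Streamly} + p_{Vidio} = 0 ⇒ p_{Streamly} = 41.5 + 0.25p_{Vidio}.
Similarly p_{Vidio} = 48.5 + 0.25p_{Streamly}.
Plugging p_{Vidio} into Streamly's best response: p_{Streamly} = 41.5 + 0.25(48.5 + 0.25p_{Streamly}) ⇒ 0.9375p_{Streamly} = 53.625, so p_{Streamly} = 57.2.
Then p_{Vidio} = 48.5 + 0.25·57.2 = 62.8.
q_{Streamly} = 130 − 2·57.2 + 62.8 = 78.4.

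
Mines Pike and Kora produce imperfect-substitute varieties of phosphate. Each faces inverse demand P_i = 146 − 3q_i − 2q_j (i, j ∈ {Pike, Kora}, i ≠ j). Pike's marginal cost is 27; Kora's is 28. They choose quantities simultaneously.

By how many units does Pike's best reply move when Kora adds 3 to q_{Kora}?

-1

Mine Pike's profit: π = q_{Pike}(146 − 3q_{Pike} − 2q_{Kora}) − 27q_{Pike}.
∂π/∂q_{Pike} = 119 − 6q_{Pike} − 2q_{Kora} = 0 ⇒ q_{Pike} = 119/6 − (1/3)q_{Kora}.
The reaction-function slope is −1/3, so a 3-unit rise in q_{Kora} moves q_{Pike} by −1/3 × 3 = −1. Pike's best response falls — the actions are strategic substitutes.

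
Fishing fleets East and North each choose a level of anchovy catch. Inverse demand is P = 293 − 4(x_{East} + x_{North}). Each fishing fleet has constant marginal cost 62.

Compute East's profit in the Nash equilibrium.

Fishing fleet East's profit: π = x_{East}(293 − 4(x_{East} + x_{North})) − 62x_{East}.
∂π/∂x_{East} = 231 − 8x_{East} − 4x_{North} = 0, so x_{East} = 28.875 − 0.5x_{North}.
The game is symmetric, so in equilibrium x_{North} = x_{East}: the reaction function gives 1.5x_{East} = 28.875, hence x_{East} = 19.25.
Price P = 293 − 4·38.5 = 139.
East's profit: (139 − 62)·19.25 = 1482.25.

1482.25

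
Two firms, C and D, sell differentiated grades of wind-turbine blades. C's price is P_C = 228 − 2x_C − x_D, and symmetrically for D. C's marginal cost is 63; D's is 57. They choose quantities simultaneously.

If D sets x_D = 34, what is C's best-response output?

32.75

Firm C's profit: π = x_C(228 − 2x_C − x_D) − 63x_C.
∂π/∂x_C = 165 − 4x_C − x_D = 0 ⇒ x_C = 41.25 − 0.25x_D.
At x_D = 34: x_C = 41.25 − 0.25·34 = 32.75.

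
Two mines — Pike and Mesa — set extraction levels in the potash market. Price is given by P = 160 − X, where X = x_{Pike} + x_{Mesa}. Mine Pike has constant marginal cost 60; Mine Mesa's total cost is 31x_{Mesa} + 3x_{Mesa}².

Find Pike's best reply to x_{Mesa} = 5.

47.5

Mine Pike's profit: π = x_{Pike}(160 − (x_{Pike} + x_{Mesa})) − 60x_{Pike}.
∂π/∂x_{Pike} = 100 − 2x_{Pike} − x_{Mesa} = 0, so x_{Pike} = 50 − 0.5x_{Mesa}.
At x_{Mesa} = 5: x_{Pike} = 50 − 0.5·5 = 47.5.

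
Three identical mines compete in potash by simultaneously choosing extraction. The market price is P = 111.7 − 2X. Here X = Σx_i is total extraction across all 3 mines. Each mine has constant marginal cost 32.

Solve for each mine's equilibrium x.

9.9625

A representative mine's profit is π_i = x_i(111.7 − 2X) − 32x_i, with X = x_i + Σ_{j≠i} x_j.
First-order condition: 79.7 − 4x_i − 2Σ_{j≠i} x_j = 0.
Imposing symmetry (x_j = x for all j) turns Σ_{j≠i} x_j into 2x, so 79.7 = 8x and x = 9.9625.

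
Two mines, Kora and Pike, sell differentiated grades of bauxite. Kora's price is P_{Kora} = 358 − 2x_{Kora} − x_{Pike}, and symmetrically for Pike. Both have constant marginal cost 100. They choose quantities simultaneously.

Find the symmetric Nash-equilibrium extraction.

Mine Kora's profit: π = x_{Kora}(358 − 2x_{Kora} − x_{Pike}) − 100x_{Kora}.
∂π/∂x_{Kora} = 258 − 4x_{Kora} − x_{Pike} = 0 ⇒ x_{Kora} = 64.5 − 0.25x_{Pike}.
The game is symmetric, so in equilibrium x_{Pike} = x_{Kora}: the reaction function gives 1.25x_{Kora} = 64.5, hence x_{Kora} = 51.6.

51.6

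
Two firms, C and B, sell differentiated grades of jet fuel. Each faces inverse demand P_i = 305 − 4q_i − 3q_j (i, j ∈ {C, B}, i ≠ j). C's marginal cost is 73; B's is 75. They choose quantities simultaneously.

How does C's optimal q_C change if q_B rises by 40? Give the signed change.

-15

Firm C's profit: π = q_C(305 − 4q_C − 3q_B) − 73q_C.
∂π/∂q_C = 232 − 8q_C − 3q_B = 0 ⇒ q_C = 29 − 0.375q_B.
The reaction-function slope is −0.375, so a 40-unit rise in q_B moves q_C by −0.375 × 40 = −15. C's best response falls — the actions are strategic substitutes.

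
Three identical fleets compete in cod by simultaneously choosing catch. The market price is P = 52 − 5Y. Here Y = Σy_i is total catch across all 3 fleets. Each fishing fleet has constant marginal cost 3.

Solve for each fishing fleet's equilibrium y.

2.45

A representative fishing fleet's profit is π_i = y_i(52 − 5Y) − 3y_i, with Y = y_i + Σ_{j≠i} y_j.
First-order condition: 49 − 10y_i − 5Σ_{j≠i} y_j = 0.
Imposing symmetry (y_j = y for all j) turns Σ_{j≠i} y_j into 2y, so 49 = 20y and y = 2.45.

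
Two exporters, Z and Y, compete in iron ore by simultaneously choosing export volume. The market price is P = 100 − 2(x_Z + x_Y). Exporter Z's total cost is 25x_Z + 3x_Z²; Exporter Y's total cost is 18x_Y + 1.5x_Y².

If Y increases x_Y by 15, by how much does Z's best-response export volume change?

Exporter Z's profit: π = x_Z(100 − 2(x_Z + x_Y)) − 25x_Z − 3x_Z².
∂π/∂x_Z = 75 − 10x_Z − 2x_Y = 0, so x_Z = 7.5 − 0.2x_Y.
The reaction-function slope is −0.2, so a 15-unit rise in x_Y moves x_Z by −0.2 × 15 = −3. Z's best response falls — the actions are strategic substitutes.

-3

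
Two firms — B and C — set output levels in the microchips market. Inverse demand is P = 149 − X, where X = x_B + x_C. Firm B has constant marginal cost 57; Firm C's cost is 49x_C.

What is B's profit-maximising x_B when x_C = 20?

36

Firm B's profit: π = x_B(149 − (x_B + x_C)) − 57x_B.
∂π/∂x_B = 92 − 2x_B − x_C = 0, so x_B = 46 − 0.5x_C.
At x_C = 20: x_B = 46 − 0.5·20 = 36.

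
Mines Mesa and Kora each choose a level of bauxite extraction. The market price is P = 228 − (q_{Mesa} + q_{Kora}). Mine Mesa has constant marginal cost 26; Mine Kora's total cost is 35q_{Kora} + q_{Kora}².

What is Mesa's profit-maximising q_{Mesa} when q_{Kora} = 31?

85.5

Mine Mesa's profit: π = q_{Mesa}(228 − (q_{Mesa} + q_{Kora})) − 26q_{Mesa}.
∂π/∂q_{Mesa} = 202 − 2q_{Mesa} − q_{Kora} = 0, so q_{Mesa} = 101 − 0.5q_{Kora}.
At q_{Kora} = 31: q_{Mesa} = 101 − 0.5·31 = 85.5.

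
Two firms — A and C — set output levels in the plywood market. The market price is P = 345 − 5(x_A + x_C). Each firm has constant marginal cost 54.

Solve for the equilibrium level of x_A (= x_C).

19.4

Firm A's profit: π = x_A(345 − 5(x_A + x_C)) − 54x_A.
∂π/∂x_A = 291 − 10x_A − 5x_C = 0, so x_A = 29.1 − 0.5x_C.
By symmetry x_C = x_A; substituting into the reaction function, 1.5x_A = 29.1 and x_A = 19.4.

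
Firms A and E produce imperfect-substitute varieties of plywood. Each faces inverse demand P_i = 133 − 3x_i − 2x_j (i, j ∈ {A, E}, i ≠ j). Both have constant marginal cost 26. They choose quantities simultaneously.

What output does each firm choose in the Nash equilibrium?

13.375

Firm A's profit: π = x_A(133 − 3x_A − 2x_E) − 26x_A.
∂π/∂x_A = 107 − 6x_A − 2x_E = 0 ⇒ x_A = 107/6 − (1/3)x_E.
By symmetry x_E = x_A; substituting into the reaction function, (4/3)x_A = 107/6 and x_A = 13.375.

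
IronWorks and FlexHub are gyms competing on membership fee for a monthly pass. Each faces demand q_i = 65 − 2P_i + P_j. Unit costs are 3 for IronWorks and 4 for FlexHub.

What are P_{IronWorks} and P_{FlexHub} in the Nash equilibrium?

23.8, 24.2

IronWorks's profit: π = (P_{IronWorks} − 3)(65 − 2P_{IronWorks} + P_{FlexHub}).
∂π/∂P_{IronWorks} = 71 − 4P_{IronWorks} + P_{FlexHub} = 0 ⇒ P_{IronWorks} = 17.75 + 0.25P_{FlexHub}.
Similarly P_{FlexHub} = 18.25 + 0.25P_{IronWorks}.
Substituting the second reaction function into the first: P_{IronWorks} = 17.75 + 0.25(18.25 + 0.25P_{IronWorks}), which gives 0.9375P_{IronWorks} = 22.3125 ⇒ P_{IronWorks} = 23.8.
Then P_{FlexHub} = 18.25 + 0.25·23.8 = 24.2.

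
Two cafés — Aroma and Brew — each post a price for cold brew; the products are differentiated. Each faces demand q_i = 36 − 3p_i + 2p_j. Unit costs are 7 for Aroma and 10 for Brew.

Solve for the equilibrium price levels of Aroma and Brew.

Aroma's profit: π = (p_{Aroma} − 7)(36 − 3p_{Aroma} + 2p_{Brew}).
∂π/∂p_{Aroma} = 57 − 6p_{Aroma} + 2p_{Brew} = 0 ⇒ p_{Aroma} = 9.5 + (1/3)p_{Brew}.
Similarly p_{Brew} = 11 + (1/3)p_{Aroma}.
Plugging p_{Brew} into Aroma's best response: p_{Aroma} = 9.5 + (1/3)(11 + (1/3)p_{Aroma}) ⇒ (8/9)p_{Aroma} = 79/6, so p_{Aroma} = 14.8125.
Then p_{Brew} = 11 + (1/3)·14.8125 = 15.9375.

14.8125, 15.9375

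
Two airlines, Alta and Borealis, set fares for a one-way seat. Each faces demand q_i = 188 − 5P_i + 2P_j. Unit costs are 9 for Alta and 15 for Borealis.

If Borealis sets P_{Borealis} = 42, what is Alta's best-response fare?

31.7

Alta's profit: π = (P_{Alta} − 9)(188 − 5P_{Alta} + 2P_{Borealis}).
∂π/∂P_{Alta} = 233 − 10P_{Alta} + 2P_{Borealis} = 0 ⇒ P_{Alta} = 23.3 + 0.2P_{Borealis}.
At P_{Borealis} = 42: P_{Alta} = 23.3 + 0.2·42 = 31.7.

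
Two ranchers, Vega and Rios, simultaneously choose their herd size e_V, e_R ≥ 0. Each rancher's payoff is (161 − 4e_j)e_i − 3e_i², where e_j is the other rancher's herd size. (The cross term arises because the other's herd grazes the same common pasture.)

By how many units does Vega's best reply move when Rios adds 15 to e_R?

Vega's payoff is (161 − 4e_R)e_V − 3e_V².
∂π/∂e_V = 161 − 4e_R − 6e_V = 0, so e_V = 161/6 − (2/3)e_R.
The reaction-function slope is −2/3, so a 15-unit rise in e_R moves e_V by −2/3 × 15 = −10. Vega's best response falls — the actions are strategic substitutes.

-10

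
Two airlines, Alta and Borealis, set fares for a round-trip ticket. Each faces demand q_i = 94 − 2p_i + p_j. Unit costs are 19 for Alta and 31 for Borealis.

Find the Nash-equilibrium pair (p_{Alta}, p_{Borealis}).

Alta's profit: π = (p_{Alta} − 19)(94 − 2p_{Alta} + p_{Borealis}).
∂π/∂p_{Alta} = 132 − 4p_{Alta} + p_{Borealis} = 0 ⇒ p_{Alta} = 33 + 0.25p_{Borealis}.
Similarly p_{Borealis} = 39 + 0.25p_{Alta}.
Solving the two reaction functions simultaneously: (1 − (0.25)(0.25))p_{Alta} = 33 + 0.25·39, so 0.9375p_{Alta} = 42.75 and p_{Alta} = 45.6.
Then p_{Borealis} = 39 + 0.25·45.6 = 50.4.

45.6, 50.4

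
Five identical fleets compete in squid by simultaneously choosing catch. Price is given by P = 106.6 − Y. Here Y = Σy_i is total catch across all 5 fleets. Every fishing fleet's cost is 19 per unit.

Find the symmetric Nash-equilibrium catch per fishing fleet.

A representative fishing fleet's profit is π_i = y_i(106.6 − Y) − 19y_i, with Y = y_i + Σ_{j≠i} y_j.
First-order condition: 87.6 − 2y_i − Σ_{j≠i} y_j = 0.
With identical fishing fleets, set every y_j = y: then 87.6 − 2y − 4y = 0, i.e. y = 87.6/6 = 14.6.

14.6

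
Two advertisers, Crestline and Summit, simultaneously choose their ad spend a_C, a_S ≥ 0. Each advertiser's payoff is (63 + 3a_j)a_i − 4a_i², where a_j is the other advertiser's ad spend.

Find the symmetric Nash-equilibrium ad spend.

12.6

Crestline's payoff is (63 + 3a_S)a_C − 4a_C².
∂π/∂a_C = 63 + 3a_S − 8a_C = 0, so a_C = 7.875 + 0.375a_S.
The game is symmetric, so in equilibrium a_S = a_C: the reaction function gives 0.625a_C = 7.875, hence a_C = 12.6.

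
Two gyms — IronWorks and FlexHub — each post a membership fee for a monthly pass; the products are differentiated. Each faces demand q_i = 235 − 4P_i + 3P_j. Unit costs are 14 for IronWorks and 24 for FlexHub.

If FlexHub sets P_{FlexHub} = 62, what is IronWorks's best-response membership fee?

59.625

IronWorks's profit: π = (P_{IronWorks} − 14)(235 − 4P_{IronWorks} + 3P_{FlexHub}).
∂π/∂P_{IronWorks} = 291 − 8P_{IronWorks} + 3P_{FlexHub} = 0 ⇒ P_{IronWorks} = 36.375 + 0.375P_{FlexHub}.
At P_{FlexHub} = 62: P_{IronWorks} = 36.375 + 0.375·62 = 59.625.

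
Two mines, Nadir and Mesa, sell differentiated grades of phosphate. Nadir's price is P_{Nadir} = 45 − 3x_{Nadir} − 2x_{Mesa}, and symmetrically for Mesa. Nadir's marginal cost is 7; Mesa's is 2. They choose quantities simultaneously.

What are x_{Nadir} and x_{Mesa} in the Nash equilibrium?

Mine Nadir's profit: π = x_{Nadir}(45 − 3x_{Nadir} − 2x_{Mesa}) − 7x_{Nadir}.
∂π/∂x_{Nadir} = 38 − 6x_{Nadir} − 2x_{Mesa} = 0 ⇒ x_{Nadir} = 19/3 − (1/3)x_{Mesa}.
Similarly x_{Mesa} = 43/6 − (1/3)x_{Nadir}.
Plugging x_{Mesa} into Nadir's best response: x_{Nadir} = 19/3 − (1/3)(43/6 − (1/3)x_{Nadir}) ⇒ (8/9)x_{Nadir} = 71/18, so x_{Nadir} = 4.4375.
Then x_{Mesa} = 43/6 − (1/3)·4.4375 = 5.6875.

4.4375, 5.6875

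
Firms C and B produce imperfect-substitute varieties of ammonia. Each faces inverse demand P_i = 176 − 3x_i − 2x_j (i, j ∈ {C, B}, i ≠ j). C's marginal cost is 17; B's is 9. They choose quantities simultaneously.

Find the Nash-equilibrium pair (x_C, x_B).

19.375, 21.375

Firm C's profit: π = x_C(176 − 3x_C − 2x_B) − 17x_C.
∂π/∂x_C = 159 − 6x_C − 2x_B = 0 ⇒ x_C = 26.5 − (1/3)x_B.
Similarly x_B = 167/6 − (1/3)x_C.
Solving the two reaction functions simultaneously: (1 − (−1/3)(−1/3))x_C = 26.5 − (1/3)·(167/6), so (8/9)x_C = 155/9 and x_C = 19.375.
Then x_B = 167/6 − (1/3)·19.375 = 21.375.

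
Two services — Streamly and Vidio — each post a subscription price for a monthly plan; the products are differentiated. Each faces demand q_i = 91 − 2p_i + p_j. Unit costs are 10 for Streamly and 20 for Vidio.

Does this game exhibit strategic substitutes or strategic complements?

strategic complements

Streamly's profit: π = (p_{Streamly} − 10)(91 − 2p_{Streamly} + p_{Vidio}).
∂π/∂p_{Streamly} = 111 − 4p_{Streamly} + p_{Vidio} = 0 ⇒ p_{Streamly} = 27.75 + 0.25p_{Vidio}.
The best-response slope dp_{Streamly}/dp_{Vidio} = 0.25 > 0: the reaction function is upward-sloping, so the choices are strategic complements.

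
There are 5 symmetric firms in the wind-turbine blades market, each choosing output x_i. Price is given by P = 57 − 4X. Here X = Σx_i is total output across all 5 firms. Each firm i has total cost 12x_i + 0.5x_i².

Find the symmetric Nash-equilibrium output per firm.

A representative firm's profit is π_i = x_i(57 − 4X) − 12x_i − 0.5x_i², with X = x_i + Σ_{j≠i} x_j.
First-order condition: 45 − 9x_i − 4Σ_{j≠i} x_j = 0.
In a symmetric equilibrium every firm chooses the same x, so Σ_{j≠i} x_j = 4x. The condition becomes 45 − 25x = 0, giving x = 45/25 = 1.8.

1.8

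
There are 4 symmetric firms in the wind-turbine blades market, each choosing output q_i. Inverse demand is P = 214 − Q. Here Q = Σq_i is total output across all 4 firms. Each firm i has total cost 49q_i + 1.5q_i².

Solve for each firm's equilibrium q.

A representative firm's profit is π_i = q_i(214 − Q) − 49q_i − 1.5q_i², with Q = q_i + Σ_{j≠i} q_j.
First-order condition: 165 − 5q_i − Σ_{j≠i} q_j = 0.
Imposing symmetry (q_j = q for all j) turns Σ_{j≠i} q_j into 3q, so 165 = 8q and q = 20.625.

20.625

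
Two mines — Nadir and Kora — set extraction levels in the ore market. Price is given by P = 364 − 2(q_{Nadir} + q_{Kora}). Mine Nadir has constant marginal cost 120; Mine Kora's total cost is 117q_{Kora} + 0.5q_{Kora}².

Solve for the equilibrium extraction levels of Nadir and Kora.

Mine Nadir's profit: π = q_{Nadir}(364 − 2(q_{Nadir} + q_{Kora})) − 120q_{Nadir}.
∂π/∂q_{Nadir} = 244 − 4q_{Nadir} − 2q_{Kora} = 0, so q_{Nadir} = 61 − 0.5q_{Kora}.
For Kora: ∂π/∂q_{Kora} = 247 − 5q_{Kora} − 2q_{Nadir} = 0 ⇒ q_{Kora} = 49.4 − 0.4q_{Nadir}.
Plugging q_{Kora} into Nadir's best response: q_{Nadir} = 61 − 0.5(49.4 − 0.4q_{Nadir}) ⇒ 0.8q_{Nadir} = 36.3, so q_{Nadir} = 45.375.
Then q_{Kora} = 49.4 − 0.4·45.375 = 31.25.

45.375, 31.25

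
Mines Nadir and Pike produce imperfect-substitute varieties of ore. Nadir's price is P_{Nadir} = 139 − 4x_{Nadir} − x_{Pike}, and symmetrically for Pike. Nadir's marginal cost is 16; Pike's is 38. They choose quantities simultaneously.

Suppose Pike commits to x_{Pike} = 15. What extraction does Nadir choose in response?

13.5

Mine Nadir's profit: π = x_{Nadir}(139 − 4x_{Nadir} − x_{Pike}) − 16x_{Nadir}.
∂π/∂x_{Nadir} = 123 − 8x_{Nadir} − x_{Pike} = 0 ⇒ x_{Nadir} = 15.375 − 0.125x_{Pike}.
At x_{Pike} = 15: x_{Nadir} = 15.375 − 0.125·15 = 13.5.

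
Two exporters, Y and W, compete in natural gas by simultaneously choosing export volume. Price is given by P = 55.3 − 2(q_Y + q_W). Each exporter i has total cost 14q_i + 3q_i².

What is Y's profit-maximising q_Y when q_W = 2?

3.73

Exporter Y's profit: π = q_Y(55.3 − 2(q_Y + q_W)) − 14q_Y − 3q_Y².
∂π/∂q_Y = 41.3 − 10q_Y − 2q_W = 0, so q_Y = 4.13 − 0.2q_W.
At q_W = 2: q_Y = 4.13 − 0.2·2 = 3.73.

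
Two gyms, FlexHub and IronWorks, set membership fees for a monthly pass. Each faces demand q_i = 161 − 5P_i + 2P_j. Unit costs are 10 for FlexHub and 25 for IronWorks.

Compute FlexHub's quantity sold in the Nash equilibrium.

89.6875

FlexHub's profit: π = (P_{FlexHub} − 10)(161 − 5P_{FlexHub} + 2P_{IronWorks}).
∂π/∂P_{FlexHub} = 211 − 10P_{FlexHub} + 2P_{IronWorks} = 0 ⇒ P_{FlexHub} = 21.1 + 0.2P_{IronWorks}.
Similarly P_{IronWorks} = 28.6 + 0.2P_{FlexHub}.
Plugging P_{IronWorks} into FlexHub's best response: P_{FlexHub} = 21.1 + 0.2(28.6 + 0.2P_{FlexHub}) ⇒ 0.96P_{FlexHub} = 26.82, so P_{FlexHub} = 27.9375.
Then P_{IronWorks} = 28.6 + 0.2·27.9375 = 34.1875.
q_{FlexHub} = 161 − 5·27.9375 + 2·34.1875 = 89.6875.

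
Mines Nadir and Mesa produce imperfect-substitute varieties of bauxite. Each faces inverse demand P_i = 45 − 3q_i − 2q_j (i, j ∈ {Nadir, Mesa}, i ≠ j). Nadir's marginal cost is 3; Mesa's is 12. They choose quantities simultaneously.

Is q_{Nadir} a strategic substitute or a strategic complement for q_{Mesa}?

Mine Nadir's profit: π = q_{Nadir}(45 − 3q_{Nadir} − 2q_{Mesa}) − 3q_{Nadir}.
∂π/∂q_{Nadir} = 42 − 6q_{Nadir} − 2q_{Mesa} = 0 ⇒ q_{Nadir} = 7 − (1/3)q_{Mesa}.
The best-response slope dq_{Nadir}/dq_{Mesa} = −1/3 < 0: the reaction function is downward-sloping, so the choices are strategic substitutes.

strategic substitutes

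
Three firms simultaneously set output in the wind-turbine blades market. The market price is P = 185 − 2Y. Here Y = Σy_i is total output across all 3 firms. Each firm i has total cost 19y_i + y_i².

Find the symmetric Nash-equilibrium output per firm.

16.6

A representative firm's profit is π_i = y_i(185 − 2Y) − 19y_i − y_i², with Y = y_i + Σ_{j≠i} y_j.
First-order condition: 166 − 6y_i − 2Σ_{j≠i} y_j = 0.
With identical firms, set every y_j = y: then 166 − 6y − 4y = 0, i.e. y = 166/10 = 16.6.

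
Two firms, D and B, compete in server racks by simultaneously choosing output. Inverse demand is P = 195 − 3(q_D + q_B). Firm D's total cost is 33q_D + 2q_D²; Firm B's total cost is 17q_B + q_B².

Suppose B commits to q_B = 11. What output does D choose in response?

12.9

Firm D's profit: π = q_D(195 − 3(q_D + q_B)) − 33q_D − 2q_D².
∂π/∂q_D = 162 − 10q_D − 3q_B = 0, so q_D = 16.2 − 0.3q_B.
At q_B = 11: q_D = 16.2 − 0.3·11 = 12.9.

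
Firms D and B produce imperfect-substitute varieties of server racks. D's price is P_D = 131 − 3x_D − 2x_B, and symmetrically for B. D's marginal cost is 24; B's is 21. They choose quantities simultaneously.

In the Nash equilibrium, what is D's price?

Firm D's profit: π = x_D(131 − 3x_D − 2x_B) − 24x_D.
∂π/∂x_D = 107 − 6x_D − 2x_B = 0 ⇒ x_D = 107/6 − (1/3)x_B.
Similarly x_B = 55/3 − (1/3)x_D.
Plugging x_B into D's best response: x_D = 107/6 − (1/3)(55/3 − (1/3)x_D) ⇒ (8/9)x_D = 211/18, so x_D = 13.1875.
Then x_B = 55/3 − (1/3)·13.1875 = 13.9375.
P_D = 131 − 3·13.1875 − 2·13.9375 = 63.5625.

63.5625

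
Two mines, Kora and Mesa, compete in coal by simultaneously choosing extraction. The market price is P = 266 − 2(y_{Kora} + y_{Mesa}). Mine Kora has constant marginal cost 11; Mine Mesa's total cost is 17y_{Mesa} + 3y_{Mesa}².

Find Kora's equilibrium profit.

Mine Kora's profit: π = y_{Kora}(266 − 2(y_{Kora} + y_{Mesa})) − 11y_{Kora}.
∂π/∂y_{Kora} = 255 − 4y_{Kora} − 2y_{Mesa} = 0, so y_{Kora} = 63.75 − 0.5y_{Mesa}.
For Mesa: ∂π/∂y_{Mesa} = 249 − 10y_{Mesa} − 2y_{Kora} = 0 ⇒ y_{Mesa} = 24.9 − 0.2y_{Kora}.
Solving the two reaction functions simultaneously: (1 − (−0.5)(−0.2))y_{Kora} = 63.75 − 0.5·24.9, so 0.9y_{Kora} = 51.3 and y_{Kora} = 57.
Then y_{Mesa} = 24.9 − 0.2·57 = 13.5.
Price P = 266 − 2·70.5 = 125.
Kora's profit: (125 − 11)·57 = 6498.

6498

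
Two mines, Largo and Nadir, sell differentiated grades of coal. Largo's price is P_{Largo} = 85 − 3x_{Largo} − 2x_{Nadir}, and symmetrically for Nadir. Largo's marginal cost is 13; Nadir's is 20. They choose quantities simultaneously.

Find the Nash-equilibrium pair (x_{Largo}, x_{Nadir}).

Mine Largo's profit: π = x_{Largo}(85 − 3x_{Largo} − 2x_{Nadir}) − 13x_{Largo}.
∂π/∂x_{Largo} = 72 − 6x_{Largo} − 2x_{Nadir} = 0 ⇒ x_{Largo} = 12 − (1/3)x_{Nadir}.
Similarly x_{Nadir} = 65/6 − (1/3)x_{Largo}.
Plugging x_{Nadir} into Largo's best response: x_{Largo} = 12 − (1/3)(65/6 − (1/3)x_{Largo}) ⇒ (8/9)x_{Largo} = 151/18, so x_{Largo} = 9.4375.
Then x_{Nadir} = 65/6 − (1/3)·9.4375 = 7.6875.

9.4375, 7.6875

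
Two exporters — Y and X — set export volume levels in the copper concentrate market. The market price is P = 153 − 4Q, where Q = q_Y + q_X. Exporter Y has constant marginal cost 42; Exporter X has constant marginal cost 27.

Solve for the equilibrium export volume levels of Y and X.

Exporter Y's profit: π = q_Y(153 − 4(q_Y + q_X)) − 42q_Y.
∂π/∂q_Y = 111 − 8q_Y − 4q_X = 0, so q_Y = 13.875 − 0.5q_X.
By the same steps for X: q_X = 15.75 − 0.5q_Y.
Substituting the second reaction function into the first: q_Y = 13.875 − 0.5(15.75 − 0.5q_Y), which gives 0.75q_Y = 6 ⇒ q_Y = 8.
Then q_X = 15.75 − 0.5·8 = 11.75.

8, 11.75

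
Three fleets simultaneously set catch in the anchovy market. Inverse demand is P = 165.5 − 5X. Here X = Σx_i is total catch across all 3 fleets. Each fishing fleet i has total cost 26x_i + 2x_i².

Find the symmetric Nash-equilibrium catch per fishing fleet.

5.8125

A representative fishing fleet's profit is π_i = x_i(165.5 − 5X) − 26x_i − 2x_i², with X = x_i + Σ_{j≠i} x_j.
First-order condition: 139.5 − 14x_i − 5Σ_{j≠i} x_j = 0.
Imposing symmetry (x_j = x for all j) turns Σ_{j≠i} x_j into 2x, so 139.5 = 24x and x = 5.8125.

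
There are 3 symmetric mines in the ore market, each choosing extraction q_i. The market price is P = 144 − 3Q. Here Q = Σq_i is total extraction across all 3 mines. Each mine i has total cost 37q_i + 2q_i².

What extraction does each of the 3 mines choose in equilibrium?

6.6875

A representative mine's profit is π_i = q_i(144 − 3Q) − 37q_i − 2q_i², with Q = q_i + Σ_{j≠i} q_j.
First-order condition: 107 − 10q_i − 3Σ_{j≠i} q_j = 0.
In a symmetric equilibrium every mine chooses the same q, so Σ_{j≠i} q_j = 2q. The condition becomes 107 − 16q = 0, giving q = 107/16 = 6.6875.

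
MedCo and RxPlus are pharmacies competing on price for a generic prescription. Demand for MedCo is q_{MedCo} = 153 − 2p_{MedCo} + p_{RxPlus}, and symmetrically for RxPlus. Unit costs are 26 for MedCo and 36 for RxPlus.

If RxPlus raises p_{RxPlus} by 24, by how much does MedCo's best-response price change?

MedCo's profit: π = (p_{MedCo} − 26)(153 − 2p_{MedCo} + p_{RxPlus}).
∂π/∂p_{MedCo} = 205 − 4p_{MedCo} + p_{RxPlus} = 0 ⇒ p_{MedCo} = 51.25 + 0.25p_{RxPlus}.
The reaction-function slope is 0.25, so a 24-unit rise in p_{RxPlus} moves p_{MedCo} by 0.25 × 24 = 6. MedCo's best response rises — the actions are strategic complements.

6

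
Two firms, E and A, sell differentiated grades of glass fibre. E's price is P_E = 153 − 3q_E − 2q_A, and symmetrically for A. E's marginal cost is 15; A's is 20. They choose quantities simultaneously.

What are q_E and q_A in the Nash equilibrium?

Firm E's profit: π = q_E(153 − 3q_E − 2q_A) − 15q_E.
∂π/∂q_E = 138 − 6q_E − 2q_A = 0 ⇒ q_E = 23 − (1/3)q_A.
Similarly q_A = 133/6 − (1/3)q_E.
Solving the two reaction functions simultaneously: (1 − (−1/3)(−1/3))q_E = 23 − (1/3)·(133/6), so (8/9)q_E = 281/18 and q_E = 17.5625.
Then q_A = 133/6 − (1/3)·17.5625 = 16.3125.

17.5625, 16.3125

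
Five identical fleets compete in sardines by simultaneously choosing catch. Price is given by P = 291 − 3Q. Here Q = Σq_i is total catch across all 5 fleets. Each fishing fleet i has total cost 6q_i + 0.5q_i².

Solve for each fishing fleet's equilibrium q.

A representative fishing fleet's profit is π_i = q_i(291 − 3Q) − 6q_i − 0.5q_i², with Q = q_i + Σ_{j≠i} q_j.
First-order condition: 285 − 7q_i − 3Σ_{j≠i} q_j = 0.
With identical fishing fleets, set every q_j = q: then 285 − 7q − 12q = 0, i.e. q = 285/19 = 15.

15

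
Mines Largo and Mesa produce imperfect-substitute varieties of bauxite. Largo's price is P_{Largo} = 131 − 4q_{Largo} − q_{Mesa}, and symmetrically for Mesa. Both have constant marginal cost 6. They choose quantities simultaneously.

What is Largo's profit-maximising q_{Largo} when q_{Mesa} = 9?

Mine Largo's profit: π = q_{Largo}(131 − 4q_{Largo} − q_{Mesa}) − 6q_{Largo}.
∂π/∂q_{Largo} = 125 − 8q_{Largo} − q_{Mesa} = 0 ⇒ q_{Largo} = 15.625 − 0.125q_{Mesa}.
At q_{Mesa} = 9: q_{Largo} = 15.625 − 0.125·9 = 14.5.

14.5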